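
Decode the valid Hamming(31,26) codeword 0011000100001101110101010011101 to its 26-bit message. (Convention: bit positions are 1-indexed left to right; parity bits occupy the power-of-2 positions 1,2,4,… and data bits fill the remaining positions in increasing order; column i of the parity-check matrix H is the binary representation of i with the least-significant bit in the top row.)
Parity bits occupy power-of-2 positions; data bits are at positions {3,5,6,7,9,10,11,12,13,14,15,17,18,19,20,21,22,23,24,25,26,27,28,29,30,31} (1-indexed).
Extract: c[3]=1 c[5]=0 c[6]=0 c[7]=0 c[9]=0 c[10]=0 c[11]=0 c[12]=0 c[13]=1 c[14]=1 c[15]=0 c[17]=1 c[18]=1 c[19]=0 c[20]=1 c[21]=0 c[22]=1 c[23]=0 c[24]=1 c[25]=0 c[26]=0 c[27]=1 c[28]=1 c[29]=1 c[30]=0 c[31]=1
Data = 10000000110110101010011101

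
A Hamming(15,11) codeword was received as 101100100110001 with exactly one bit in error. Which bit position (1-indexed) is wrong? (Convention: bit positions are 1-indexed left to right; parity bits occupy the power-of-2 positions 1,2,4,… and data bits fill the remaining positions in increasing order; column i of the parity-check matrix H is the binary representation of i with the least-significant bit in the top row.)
Syndrome s = H · r^T (mod 2), r = 101100100110001:
  s[0] = (101010101010101)·(101100100110001) mod 2 = 1+0+1+0+0+0+1+0+0+0+1+0+0+0+1 mod 2 = 1
  s[1] = (011001100110011)·(101100100110001) mod 2 = 0+0+1+0+0+0+1+0+0+1+1+0+0+0+1 mod 2 = 1
  s[2] = (000111100001111)·(101100100110001) mod 2 = 0+0+0+1+0+0+1+0+0+0+0+0+0+0+1 mod 2 = 1
  s[3] = (000000011111111)·(101100100110001) mod 2 = 0+0+0+0+0+0+0+0+0+1+1+0+0+0+1 mod 2 = 1
Syndrome = 1111
Column i of H is the binary representation of i, so the syndrome is the binary index of the flipped bit.
Read s = 1111 with s[0] as LSB: 1·2^0 + 1·2^1 + 1·2^2 + 1·2^3 = 15.
Error is at bit position 15.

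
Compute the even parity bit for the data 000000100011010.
Sum of data bits: 0+0+0+0+0+0+1+0+0+0+1+1+0+1+0 = 4.
4 mod 2 = 0, so parity bit = 0.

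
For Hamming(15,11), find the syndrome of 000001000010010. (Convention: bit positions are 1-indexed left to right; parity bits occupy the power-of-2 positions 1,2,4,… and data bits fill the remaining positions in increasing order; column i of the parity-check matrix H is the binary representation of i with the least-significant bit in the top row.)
Syndrome s = H · r^T (mod 2), r = 000001000010010:
  s[0] = (101010101010101)·(000001000010010) mod 2 = 0+0+0+0+0+0+0+0+0+0+1+0+0+0+0 mod 2 = 1
  s[1] = (011001100110011)·(000001000010010) mod 2 = 0+0+0+0+0+1+0+0+0+0+1+0+0+1+0 mod 2 = 1
  s[2] = (000111100001111)·(000001000010010) mod 2 = 0+0+0+0+0+1+0+0+0+0+0+0+0+1+0 mod 2 = 0
  s[3] = (000000011111111)·(000001000010010) mod 2 = 0+0+0+0+0+0+0+0+0+0+1+0+0+1+0 mod 2 = 0
Syndrome = 1100
Non-zero syndrome: error at position 3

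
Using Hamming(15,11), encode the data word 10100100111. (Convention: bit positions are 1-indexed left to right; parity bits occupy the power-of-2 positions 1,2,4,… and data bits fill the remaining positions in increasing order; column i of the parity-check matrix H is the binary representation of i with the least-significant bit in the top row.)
Codeword c = d · G (mod 2), d = 10100100111:
  c[0] = d·G[:,0] = (10100100111)·(11011010101) mod 2 = 1+0+0+0+0+0+0+0+1+0+1 mod 2 = 1
  c[1] = d·G[:,1] = (10100100111)·(10110110011) mod 2 = 1+0+1+0+0+1+0+0+0+1+1 mod 2 = 1
  c[2] = d·G[:,2] = (10100100111)·(10000000000) mod 2 = 1+0+0+0+0+0+0+0+0+0+0 mod 2 = 1
  c[3] = d·G[:,3] = (10100100111)·(01110001111) mod 2 = 0+0+1+0+0+0+0+0+1+1+1 mod 2 = 0
  c[4] = d·G[:,4] = (10100100111)·(01000000000) mod 2 = 0+0+0+0+0+0+0+0+0+0+0 mod 2 = 0
  c[5] = d·G[:,5] = (10100100111)·(00100000000) mod 2 = 0+0+1+0+0+0+0+0+0+0+0 mod 2 = 1
  c[6] = d·G[:,6] = (10100100111)·(00010000000) mod 2 = 0+0+0+0+0+0+0+0+0+0+0 mod 2 = 0
  c[7] = d·G[:,7] = (10100100111)·(00001111111) mod 2 = 0+0+0+0+0+1+0+0+1+1+1 mod 2 = 0
  c[8] = d·G[:,8] = (10100100111)·(00001000000) mod 2 = 0+0+0+0+0+0+0+0+0+0+0 mod 2 = 0
  c[9] = d·G[:,9] = (10100100111)·(00000100000) mod 2 = 0+0+0+0+0+1+0+0+0+0+0 mod 2 = 1
  c[10] = d·G[:,10] = (10100100111)·(00000010000) mod 2 = 0+0+0+0+0+0+0+0+0+0+0 mod 2 = 0
  c[11] = d·G[:,11] = (10100100111)·(00000001000) mod 2 = 0+0+0+0+0+0+0+0+0+0+0 mod 2 = 0
  c[12] = d·G[:,12] = (10100100111)·(00000000100) mod 2 = 0+0+0+0+0+0+0+0+1+0+0 mod 2 = 1
  c[13] = d·G[:,13] = (10100100111)·(00000000010) mod 2 = 0+0+0+0+0+0+0+0+0+1+0 mod 2 = 1
  c[14] = d·G[:,14] = (10100100111)·(00000000001) mod 2 = 0+0+0+0+0+0+0+0+0+0+1 mod 2 = 1
Codeword = 111001000100111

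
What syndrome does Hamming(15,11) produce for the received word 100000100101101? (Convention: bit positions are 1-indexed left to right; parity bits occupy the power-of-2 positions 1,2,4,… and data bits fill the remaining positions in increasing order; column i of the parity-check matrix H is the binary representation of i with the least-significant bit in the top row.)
Syndrome s = H · r^T (mod 2), r = 100000100101101:
  s[0] = (101010101010101)·(100000100101101) mod 2 = 1+0+0+0+0+0+1+0+0+0+0+0+1+0+1 mod 2 = 0
  s[1] = (011001100110011)·(100000100101101) mod 2 = 0+0+0+0+0+0+1+0+0+1+0+0+0+0+1 mod 2 = 1
  s[2] = (000111100001111)·(100000100101101) mod 2 = 0+0+0+0+0+0+1+0+0+0+0+1+1+0+1 mod 2 = 0
  s[3] = (000000011111111)·(100000100101101) mod 2 = 0+0+0+0+0+0+0+0+0+1+0+1+1+0+1 mod 2 = 0
Syndrome = 0100
Non-zero syndrome: error at position 2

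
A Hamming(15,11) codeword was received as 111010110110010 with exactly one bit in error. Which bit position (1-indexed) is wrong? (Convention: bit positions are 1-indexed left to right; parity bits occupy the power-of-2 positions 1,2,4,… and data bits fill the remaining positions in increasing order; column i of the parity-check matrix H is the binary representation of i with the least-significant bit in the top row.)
Syndrome s = H · r^T (mod 2), r = 111010110110010:
  s[0] = (101010101010101)·(111010110110010) mod 2 = 1+0+1+0+1+0+1+0+0+0+1+0+0+0+0 mod 2 = 1
  s[1] = (011001100110011)·(111010110110010) mod 2 = 0+1+1+0+0+0+1+0+0+1+1+0+0+1+0 mod 2 = 0
  s[2] = (000111100001111)·(111010110110010) mod 2 = 0+0+0+0+1+0+1+0+0+0+0+0+0+1+0 mod 2 = 1
  s[3] = (000000011111111)·(111010110110010) mod 2 = 0+0+0+0+0+0+0+1+0+1+1+0+0+1+0 mod 2 = 0
Syndrome = 1010
Column i of H is the binary representation of i, so the syndrome is the binary index of the flipped bit.
Read s = 1010 with s[0] as LSB: 1·2^0 + 0·2^1 + 1·2^2 + 0·2^3 = 5.
Error is at bit position 5.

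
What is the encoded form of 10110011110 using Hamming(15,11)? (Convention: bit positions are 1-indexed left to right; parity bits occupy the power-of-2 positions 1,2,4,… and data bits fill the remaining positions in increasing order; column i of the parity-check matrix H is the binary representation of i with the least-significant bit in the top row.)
Codeword c = d · G (mod 2), d = 10110011110:
  c[0] = d·G[:,0] = (10110011110)·(11011010101) mod 2 = 1+0+0+1+0+0+1+0+1+0+0 mod 2 = 0
  c[1] = d·G[:,1] = (10110011110)·(10110110011) mod 2 = 1+0+1+1+0+0+1+0+0+1+0 mod 2 = 1
  c[2] = d·G[:,2] = (10110011110)·(10000000000) mod 2 = 1+0+0+0+0+0+0+0+0+0+0 mod 2 = 1
  c[3] = d·G[:,3] = (10110011110)·(01110001111) mod 2 = 0+0+1+1+0+0+0+1+1+1+0 mod 2 = 1
  c[4] = d·G[:,4] = (10110011110)·(01000000000) mod 2 = 0+0+0+0+0+0+0+0+0+0+0 mod 2 = 0
  c[5] = d·G[:,5] = (10110011110)·(00100000000) mod 2 = 0+0+1+0+0+0+0+0+0+0+0 mod 2 = 1
  c[6] = d·G[:,6] = (10110011110)·(00010000000) mod 2 = 0+0+0+1+0+0+0+0+0+0+0 mod 2 = 1
  c[7] = d·G[:,7] = (10110011110)·(00001111111) mod 2 = 0+0+0+0+0+0+1+1+1+1+0 mod 2 = 0
  c[8] = d·G[:,8] = (10110011110)·(00001000000) mod 2 = 0+0+0+0+0+0+0+0+0+0+0 mod 2 = 0
  c[9] = d·G[:,9] = (10110011110)·(00000100000) mod 2 = 0+0+0+0+0+0+0+0+0+0+0 mod 2 = 0
  c[10] = d·G[:,10] = (10110011110)·(00000010000) mod 2 = 0+0+0+0+0+0+1+0+0+0+0 mod 2 = 1
  c[11] = d·G[:,11] = (10110011110)·(00000001000) mod 2 = 0+0+0+0+0+0+0+1+0+0+0 mod 2 = 1
  c[12] = d·G[:,12] = (10110011110)·(00000000100) mod 2 = 0+0+0+0+0+0+0+0+1+0+0 mod 2 = 1
  c[13] = d·G[:,13] = (10110011110)·(00000000010) mod 2 = 0+0+0+0+0+0+0+0+0+1+0 mod 2 = 1
  c[14] = d·G[:,14] = (10110011110)·(00000000001) mod 2 = 0+0+0+0+0+0+0+0+0+0+0 mod 2 = 0
Codeword = 011101100011110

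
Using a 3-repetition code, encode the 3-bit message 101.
Repeat each bit 3× and concatenate:
1→111  0→000  1→111
Codeword = 111000111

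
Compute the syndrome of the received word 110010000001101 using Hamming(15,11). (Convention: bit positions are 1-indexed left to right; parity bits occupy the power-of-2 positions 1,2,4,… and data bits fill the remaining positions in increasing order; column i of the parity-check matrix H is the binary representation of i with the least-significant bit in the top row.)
Syndrome s = H · r^T (mod 2), r = 110010000001101:
  s[0] = (101010101010101)·(110010000001101) mod 2 = 1+0+0+0+1+0+0+0+0+0+0+0+1+0+1 mod 2 = 0
  s[1] = (011001100110011)·(110010000001101) mod 2 = 0+1+0+0+0+0+0+0+0+0+0+0+0+0+1 mod 2 = 0
  s[2] = (000111100001111)·(110010000001101) mod 2 = 0+0+0+0+1+0+0+0+0+0+0+1+1+0+1 mod 2 = 0
  s[3] = (000000011111111)·(110010000001101) mod 2 = 0+0+0+0+0+0+0+0+0+0+0+1+1+0+1 mod 2 = 1
Syndrome = 0001
Non-zero syndrome: error at position 8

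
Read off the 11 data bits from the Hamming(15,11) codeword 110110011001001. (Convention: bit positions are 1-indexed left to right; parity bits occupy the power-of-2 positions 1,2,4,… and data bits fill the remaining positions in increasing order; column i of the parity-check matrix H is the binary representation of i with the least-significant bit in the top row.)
Parity bits occupy power-of-2 positions; data bits are at positions {3,5,6,7,9,10,11,12,13,14,15} (1-indexed).
Extract: c[3]=0 c[5]=1 c[6]=0 c[7]=0 c[9]=1 c[10]=0 c[11]=0 c[12]=1 c[13]=0 c[14]=0 c[15]=1
Data = 01001001001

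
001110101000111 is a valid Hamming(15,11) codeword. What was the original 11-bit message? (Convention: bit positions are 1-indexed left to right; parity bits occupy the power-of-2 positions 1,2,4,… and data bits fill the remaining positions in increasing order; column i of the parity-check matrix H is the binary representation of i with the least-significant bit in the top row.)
Parity bits occupy power-of-2 positions; data bits are at positions {3,5,6,7,9,10,11,12,13,14,15} (1-indexed).
Extract: c[3]=1 c[5]=1 c[6]=0 c[7]=1 c[9]=1 c[10]=0 c[11]=0 c[12]=0 c[13]=1 c[14]=1 c[15]=1
Data = 11011000111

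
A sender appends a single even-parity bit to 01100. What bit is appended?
Sum of data bits: 0+1+1+0+0 = 2.
2 mod 2 = 0, so parity bit = 0.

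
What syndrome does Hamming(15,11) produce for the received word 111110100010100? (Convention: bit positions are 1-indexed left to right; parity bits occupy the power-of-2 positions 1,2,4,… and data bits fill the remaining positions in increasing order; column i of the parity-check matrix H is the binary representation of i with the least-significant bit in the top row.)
Syndrome s = H · r^T (mod 2), r = 111110100010100:
  s[0] = (101010101010101)·(111110100010100) mod 2 = 1+0+1+0+1+0+1+0+0+0+1+0+1+0+0 mod 2 = 0
  s[1] = (011001100110011)·(111110100010100) mod 2 = 0+1+1+0+0+0+1+0+0+0+1+0+0+0+0 mod 2 = 0
  s[2] = (000111100001111)·(111110100010100) mod 2 = 0+0+0+1+1+0+1+0+0+0+0+0+1+0+0 mod 2 = 0
  s[3] = (000000011111111)·(111110100010100) mod 2 = 0+0+0+0+0+0+0+0+0+0+1+0+1+0+0 mod 2 = 0
Syndrome = 0000
s = 0: no error detected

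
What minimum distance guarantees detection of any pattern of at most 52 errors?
Detecting e errors requires d_min ≥ e + 1 = 52 + 1 = 53.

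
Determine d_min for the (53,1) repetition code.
d_min = 53 (the only two codewords are 0…0 and 1…1, differing in all 53 positions).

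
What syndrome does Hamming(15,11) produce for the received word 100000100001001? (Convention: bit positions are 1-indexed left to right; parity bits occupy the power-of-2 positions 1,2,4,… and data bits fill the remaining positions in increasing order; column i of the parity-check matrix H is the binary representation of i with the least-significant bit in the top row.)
Syndrome s = H · r^T (mod 2), r = 100000100001001:
  s[0] = (101010101010101)·(100000100001001) mod 2 = 1+0+0+0+0+0+1+0+0+0+0+0+0+0+1 mod 2 = 1
  s[1] = (011001100110011)·(100000100001001) mod 2 = 0+0+0+0+0+0+1+0+0+0+0+0+0+0+1 mod 2 = 0
  s[2] = (000111100001111)·(100000100001001) mod 2 = 0+0+0+0+0+0+1+0+0+0+0+1+0+0+1 mod 2 = 1
  s[3] = (000000011111111)·(100000100001001) mod 2 = 0+0+0+0+0+0+0+0+0+0+0+1+0+0+1 mod 2 = 0
Syndrome = 1010
Non-zero syndrome: error at position 5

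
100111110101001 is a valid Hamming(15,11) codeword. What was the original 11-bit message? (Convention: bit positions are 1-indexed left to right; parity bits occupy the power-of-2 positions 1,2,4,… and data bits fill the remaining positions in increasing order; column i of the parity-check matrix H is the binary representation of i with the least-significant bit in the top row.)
Parity bits occupy power-of-2 positions; data bits are at positions {3,5,6,7,9,10,11,12,13,14,15} (1-indexed).
Extract: c[3]=0 c[5]=1 c[6]=1 c[7]=1 c[9]=0 c[10]=1 c[11]=0 c[12]=1 c[13]=0 c[14]=0 c[15]=1
Data = 01110101001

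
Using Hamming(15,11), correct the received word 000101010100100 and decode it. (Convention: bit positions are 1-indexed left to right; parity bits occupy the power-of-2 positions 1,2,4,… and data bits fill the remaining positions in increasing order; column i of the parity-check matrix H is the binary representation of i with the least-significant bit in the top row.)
Syndrome s = H · r^T (mod 2), r = 000101010100100:
  s[0] = (101010101010101)·(000101010100100) mod 2 = 0+0+0+0+0+0+0+0+0+0+0+0+1+0+0 mod 2 = 1
  s[1] = (011001100110011)·(000101010100100) mod 2 = 0+0+0+0+0+1+0+0+0+1+0+0+0+0+0 mod 2 = 0
  s[2] = (000111100001111)·(000101010100100) mod 2 = 0+0+0+1+0+1+0+0+0+0+0+0+1+0+0 mod 2 = 1
  s[3] = (000000011111111)·(000101010100100) mod 2 = 0+0+0+0+0+0+0+1+0+1+0+0+1+0+0 mod 2 = 1
Syndrome = 1011
Column 13 of H equals this syndrome → error at bit 13 (1-indexed).
Flip bit 13: 000101010100100 → 000101010100000
Extract data bits at positions {3,5,6,7,9,10,11,12,13,14,15}: 00100100000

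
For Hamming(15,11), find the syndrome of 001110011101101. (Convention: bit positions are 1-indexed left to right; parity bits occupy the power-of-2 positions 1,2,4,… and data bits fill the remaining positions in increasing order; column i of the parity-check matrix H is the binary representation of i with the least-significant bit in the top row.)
Syndrome s = H · r^T (mod 2), r = 001110011101101:
  s[0] = (101010101010101)·(001110011101101) mod 2 = 0+0+1+0+1+0+0+0+1+0+0+0+1+0+1 mod 2 = 1
  s[1] = (011001100110011)·(001110011101101) mod 2 = 0+0+1+0+0+0+0+0+0+1+0+0+0+0+1 mod 2 = 1
  s[2] = (000111100001111)·(001110011101101) mod 2 = 0+0+0+1+1+0+0+0+0+0+0+1+1+0+1 mod 2 = 1
  s[3] = (000000011111111)·(001110011101101) mod 2 = 0+0+0+0+0+0+0+1+1+1+0+1+1+0+1 mod 2 = 0
Syndrome = 1110
Non-zero syndrome: error at position 7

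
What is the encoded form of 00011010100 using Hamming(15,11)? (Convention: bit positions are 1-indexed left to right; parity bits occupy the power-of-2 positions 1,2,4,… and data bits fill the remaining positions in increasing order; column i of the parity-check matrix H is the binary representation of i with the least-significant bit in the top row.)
Codeword c = d · G (mod 2), d = 00011010100:
  c[0] = d·G[:,0] = (00011010100)·(11011010101) mod 2 = 0+0+0+1+1+0+1+0+1+0+0 mod 2 = 0
  c[1] = d·G[:,1] = (00011010100)·(10110110011) mod 2 = 0+0+0+1+0+0+1+0+0+0+0 mod 2 = 0
  c[2] = d·G[:,2] = (00011010100)·(10000000000) mod 2 = 0+0+0+0+0+0+0+0+0+0+0 mod 2 = 0
  c[3] = d·G[:,3] = (00011010100)·(01110001111) mod 2 = 0+0+0+1+0+0+0+0+1+0+0 mod 2 = 0
  c[4] = d·G[:,4] = (00011010100)·(01000000000) mod 2 = 0+0+0+0+0+0+0+0+0+0+0 mod 2 = 0
  c[5] = d·G[:,5] = (00011010100)·(00100000000) mod 2 = 0+0+0+0+0+0+0+0+0+0+0 mod 2 = 0
  c[6] = d·G[:,6] = (00011010100)·(00010000000) mod 2 = 0+0+0+1+0+0+0+0+0+0+0 mod 2 = 1
  c[7] = d·G[:,7] = (00011010100)·(00001111111) mod 2 = 0+0+0+0+1+0+1+0+1+0+0 mod 2 = 1
  c[8] = d·G[:,8] = (00011010100)·(00001000000) mod 2 = 0+0+0+0+1+0+0+0+0+0+0 mod 2 = 1
  c[9] = d·G[:,9] = (00011010100)·(00000100000) mod 2 = 0+0+0+0+0+0+0+0+0+0+0 mod 2 = 0
  c[10] = d·G[:,10] = (00011010100)·(00000010000) mod 2 = 0+0+0+0+0+0+1+0+0+0+0 mod 2 = 1
  c[11] = d·G[:,11] = (00011010100)·(00000001000) mod 2 = 0+0+0+0+0+0+0+0+0+0+0 mod 2 = 0
  c[12] = d·G[:,12] = (00011010100)·(00000000100) mod 2 = 0+0+0+0+0+0+0+0+1+0+0 mod 2 = 1
  c[13] = d·G[:,13] = (00011010100)·(00000000010) mod 2 = 0+0+0+0+0+0+0+0+0+0+0 mod 2 = 0
  c[14] = d·G[:,14] = (00011010100)·(00000000001) mod 2 = 0+0+0+0+0+0+0+0+0+0+0 mod 2 = 0
Codeword = 000000111010100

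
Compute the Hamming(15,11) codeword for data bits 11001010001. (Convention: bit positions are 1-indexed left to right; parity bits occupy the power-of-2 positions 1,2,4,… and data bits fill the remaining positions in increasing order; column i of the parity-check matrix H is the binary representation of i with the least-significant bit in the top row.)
Codeword c = d · G (mod 2), d = 11001010001:
  c[0] = d·G[:,0] = (11001010001)·(11011010101) mod 2 = 1+1+0+0+1+0+1+0+0+0+1 mod 2 = 1
  c[1] = d·G[:,1] = (11001010001)·(10110110011) mod 2 = 1+0+0+0+0+0+1+0+0+0+1 mod 2 = 1
  c[2] = d·G[:,2] = (11001010001)·(10000000000) mod 2 = 1+0+0+0+0+0+0+0+0+0+0 mod 2 = 1
  c[3] = d·G[:,3] = (11001010001)·(01110001111) mod 2 = 0+1+0+0+0+0+0+0+0+0+1 mod 2 = 0
  c[4] = d·G[:,4] = (11001010001)·(01000000000) mod 2 = 0+1+0+0+0+0+0+0+0+0+0 mod 2 = 1
  c[5] = d·G[:,5] = (11001010001)·(00100000000) mod 2 = 0+0+0+0+0+0+0+0+0+0+0 mod 2 = 0
  c[6] = d·G[:,6] = (11001010001)·(00010000000) mod 2 = 0+0+0+0+0+0+0+0+0+0+0 mod 2 = 0
  c[7] = d·G[:,7] = (11001010001)·(00001111111) mod 2 = 0+0+0+0+1+0+1+0+0+0+1 mod 2 = 1
  c[8] = d·G[:,8] = (11001010001)·(00001000000) mod 2 = 0+0+0+0+1+0+0+0+0+0+0 mod 2 = 1
  c[9] = d·G[:,9] = (11001010001)·(00000100000) mod 2 = 0+0+0+0+0+0+0+0+0+0+0 mod 2 = 0
  c[10] = d·G[:,10] = (11001010001)·(00000010000) mod 2 = 0+0+0+0+0+0+1+0+0+0+0 mod 2 = 1
  c[11] = d·G[:,11] = (11001010001)·(00000001000) mod 2 = 0+0+0+0+0+0+0+0+0+0+0 mod 2 = 0
  c[12] = d·G[:,12] = (11001010001)·(00000000100) mod 2 = 0+0+0+0+0+0+0+0+0+0+0 mod 2 = 0
  c[13] = d·G[:,13] = (11001010001)·(00000000010) mod 2 = 0+0+0+0+0+0+0+0+0+0+0 mod 2 = 0
  c[14] = d·G[:,14] = (11001010001)·(00000000001) mod 2 = 0+0+0+0+0+0+0+0+0+0+1 mod 2 = 1
Codeword = 111010011010001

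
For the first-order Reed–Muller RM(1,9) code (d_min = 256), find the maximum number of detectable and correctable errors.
Detection only: up to d_min − 1 = 255 errors.
Correction: up to ⌊(d_min − 1)/2⌋ = ⌊255/2⌋ = 127 errors.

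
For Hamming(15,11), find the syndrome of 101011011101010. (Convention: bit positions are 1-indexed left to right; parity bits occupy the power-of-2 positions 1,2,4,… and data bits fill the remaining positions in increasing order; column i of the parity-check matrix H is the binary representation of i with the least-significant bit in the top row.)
Syndrome s = H · r^T (mod 2), r = 101011011101010:
  s[0] = (101010101010101)·(101011011101010) mod 2 = 1+0+1+0+1+0+0+0+1+0+0+0+0+0+0 mod 2 = 0
  s[1] = (011001100110011)·(101011011101010) mod 2 = 0+0+1+0+0+1+0+0+0+1+0+0+0+1+0 mod 2 = 0
  s[2] = (000111100001111)·(101011011101010) mod 2 = 0+0+0+0+1+1+0+0+0+0+0+1+0+1+0 mod 2 = 0
  s[3] = (000000011111111)·(101011011101010) mod 2 = 0+0+0+0+0+0+0+1+1+1+0+1+0+1+0 mod 2 = 1
Syndrome = 0001
Non-zero syndrome: error at position 8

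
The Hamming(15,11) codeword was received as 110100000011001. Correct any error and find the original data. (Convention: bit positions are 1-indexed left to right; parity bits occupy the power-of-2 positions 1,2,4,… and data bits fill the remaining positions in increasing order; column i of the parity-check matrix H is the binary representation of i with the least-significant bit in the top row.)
Syndrome s = H · r^T (mod 2), r = 110100000011001:
  s[0] = (101010101010101)·(110100000011001) mod 2 = 1+0+0+0+0+0+0+0+0+0+1+0+0+0+1 mod 2 = 1
  s[1] = (011001100110011)·(110100000011001) mod 2 = 0+1+0+0+0+0+0+0+0+0+1+0+0+0+1 mod 2 = 1
  s[2] = (000111100001111)·(110100000011001) mod 2 = 0+0+0+1+0+0+0+0+0+0+0+1+0+0+1 mod 2 = 1
  s[3] = (000000011111111)·(110100000011001) mod 2 = 0+0+0+0+0+0+0+0+0+0+1+1+0+0+1 mod 2 = 1
Syndrome = 1111
Column 15 of H equals this syndrome → error at bit 15 (1-indexed).
Flip bit 15: 110100000011001 → 110100000011000
Extract data bits at positions {3,5,6,7,9,10,11,12,13,14,15}: 00000011000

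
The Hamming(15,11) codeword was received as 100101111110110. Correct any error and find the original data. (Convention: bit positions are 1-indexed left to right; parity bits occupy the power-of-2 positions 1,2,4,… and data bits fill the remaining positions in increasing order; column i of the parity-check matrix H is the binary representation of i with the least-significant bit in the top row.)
Syndrome s = H · r^T (mod 2), r = 100101111110110:
  s[0] = (101010101010101)·(100101111110110) mod 2 = 1+0+0+0+0+0+1+0+1+0+1+0+1+0+0 mod 2 = 1
  s[1] = (011001100110011)·(100101111110110) mod 2 = 0+0+0+0+0+1+1+0+0+1+1+0+0+1+0 mod 2 = 1
  s[2] = (000111100001111)·(100101111110110) mod 2 = 0+0+0+1+0+1+1+0+0+0+0+0+1+1+0 mod 2 = 1
  s[3] = (000000011111111)·(100101111110110) mod 2 = 0+0+0+0+0+0+0+1+1+1+1+0+1+1+0 mod 2 = 0
Syndrome = 1110
Column 7 of H equals this syndrome → error at bit 7 (1-indexed).
Flip bit 7: 100101111110110 → 100101011110110
Extract data bits at positions {3,5,6,7,9,10,11,12,13,14,15}: 00101110110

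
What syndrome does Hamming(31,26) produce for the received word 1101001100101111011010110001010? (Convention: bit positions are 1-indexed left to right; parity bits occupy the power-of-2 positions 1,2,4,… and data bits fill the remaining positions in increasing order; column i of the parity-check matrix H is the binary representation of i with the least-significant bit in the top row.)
Syndrome s = H · r^T (mod 2), r = 1101001100101111011010110001010:
  s[0] = (1010101010101010101010101010101)·(1101001100101111011010110001010) mod 2 = 1+0+0+0+0+0+1+0+0+0+1+0+1+0+1+0+0+0+1+0+1+0+1+0+0+0+0+0+0+0+0 mod 2 = 0
  s[1] = (0110011001100110011001100110011)·(1101001100101111011010110001010) mod 2 = 0+1+0+0+0+0+1+0+0+0+1+0+0+1+1+0+0+1+1+0+0+0+1+0+0+0+0+0+0+1+0 mod 2 = 1
  s[2] = (0001111000011110000111100001111)·(1101001100101111011010110001010) mod 2 = 0+0+0+1+0+0+1+0+0+0+0+0+1+1+1+0+0+0+0+0+1+0+1+0+0+0+0+1+0+1+0 mod 2 = 1
  s[3] = (0000000111111110000000011111111)·(1101001100101111011010110001010) mod 2 = 0+0+0+0+0+0+0+1+0+0+1+0+1+1+1+0+0+0+0+0+0+0+0+1+0+0+0+1+0+1+0 mod 2 = 0
  s[4] = (0000000000000001111111111111111)·(1101001100101111011010110001010) mod 2 = 0+0+0+0+0+0+0+0+0+0+0+0+0+0+0+1+0+1+1+0+1+0+1+1+0+0+0+1+0+1+0 mod 2 = 0
Syndrome = 01100
Non-zero syndrome: error at position 6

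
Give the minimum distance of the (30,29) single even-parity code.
d_min = 2 (flipping one data bit also flips the parity bit, so the two closest codewords differ in exactly 2 positions).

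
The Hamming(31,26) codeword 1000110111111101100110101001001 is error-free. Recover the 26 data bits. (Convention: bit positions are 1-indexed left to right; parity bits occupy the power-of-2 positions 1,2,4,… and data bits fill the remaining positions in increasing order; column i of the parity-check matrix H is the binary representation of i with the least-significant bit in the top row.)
Parity bits occupy power-of-2 positions; data bits are at positions {3,5,6,7,9,10,11,12,13,14,15,17,18,19,20,21,22,23,24,25,26,27,28,29,30,31} (1-indexed).
Extract: c[3]=0 c[5]=1 c[6]=1 c[7]=0 c[9]=1 c[10]=1 c[11]=1 c[12]=1 c[13]=1 c[14]=1 c[15]=0 c[17]=1 c[18]=0 c[19]=0 c[20]=1 c[21]=1 c[22]=0 c[23]=1 c[24]=0 c[25]=1 c[26]=0 c[27]=0 c[28]=1 c[29]=0 c[30]=0 c[31]=1
Data = 01101111110100110101001001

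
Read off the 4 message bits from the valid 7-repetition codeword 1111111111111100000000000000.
Split into 7-bit blocks: 1111111 1111111 0000000 0000000
Data = 1100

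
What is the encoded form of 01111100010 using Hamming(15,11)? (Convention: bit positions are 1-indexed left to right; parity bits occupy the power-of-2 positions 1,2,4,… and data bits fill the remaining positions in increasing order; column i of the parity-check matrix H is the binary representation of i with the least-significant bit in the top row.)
Codeword c = d · G (mod 2), d = 01111100010:
  c[0] = d·G[:,0] = (01111100010)·(11011010101) mod 2 = 0+1+0+1+1+0+0+0+0+0+0 mod 2 = 1
  c[1] = d·G[:,1] = (01111100010)·(10110110011) mod 2 = 0+0+1+1+0+1+0+0+0+1+0 mod 2 = 0
  c[2] = d·G[:,2] = (01111100010)·(10000000000) mod 2 = 0+0+0+0+0+0+0+0+0+0+0 mod 2 = 0
  c[3] = d·G[:,3] = (01111100010)·(01110001111) mod 2 = 0+1+1+1+0+0+0+0+0+1+0 mod 2 = 0
  c[4] = d·G[:,4] = (01111100010)·(01000000000) mod 2 = 0+1+0+0+0+0+0+0+0+0+0 mod 2 = 1
  c[5] = d·G[:,5] = (01111100010)·(00100000000) mod 2 = 0+0+1+0+0+0+0+0+0+0+0 mod 2 = 1
  c[6] = d·G[:,6] = (01111100010)·(00010000000) mod 2 = 0+0+0+1+0+0+0+0+0+0+0 mod 2 = 1
  c[7] = d·G[:,7] = (01111100010)·(00001111111) mod 2 = 0+0+0+0+1+1+0+0+0+1+0 mod 2 = 1
  c[8] = d·G[:,8] = (01111100010)·(00001000000) mod 2 = 0+0+0+0+1+0+0+0+0+0+0 mod 2 = 1
  c[9] = d·G[:,9] = (01111100010)·(00000100000) mod 2 = 0+0+0+0+0+1+0+0+0+0+0 mod 2 = 1
  c[10] = d·G[:,10] = (01111100010)·(00000010000) mod 2 = 0+0+0+0+0+0+0+0+0+0+0 mod 2 = 0
  c[11] = d·G[:,11] = (01111100010)·(00000001000) mod 2 = 0+0+0+0+0+0+0+0+0+0+0 mod 2 = 0
  c[12] = d·G[:,12] = (01111100010)·(00000000100) mod 2 = 0+0+0+0+0+0+0+0+0+0+0 mod 2 = 0
  c[13] = d·G[:,13] = (01111100010)·(00000000010) mod 2 = 0+0+0+0+0+0+0+0+0+1+0 mod 2 = 1
  c[14] = d·G[:,14] = (01111100010)·(00000000001) mod 2 = 0+0+0+0+0+0+0+0+0+0+0 mod 2 = 0
Codeword = 100011111100010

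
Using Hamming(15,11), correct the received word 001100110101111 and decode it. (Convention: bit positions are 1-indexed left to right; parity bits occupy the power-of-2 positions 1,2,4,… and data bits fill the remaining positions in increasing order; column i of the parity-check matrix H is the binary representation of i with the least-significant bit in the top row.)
Syndrome s = H · r^T (mod 2), r = 001100110101111:
  s[0] = (101010101010101)·(001100110101111) mod 2 = 0+0+1+0+0+0+1+0+0+0+0+0+1+0+1 mod 2 = 0
  s[1] = (011001100110011)·(001100110101111) mod 2 = 0+0+1+0+0+0+1+0+0+1+0+0+0+1+1 mod 2 = 1
  s[2] = (000111100001111)·(001100110101111) mod 2 = 0+0+0+1+0+0+1+0+0+0+0+1+1+1+1 mod 2 = 0
  s[3] = (000000011111111)·(001100110101111) mod 2 = 0+0+0+0+0+0+0+1+0+1+0+1+1+1+1 mod 2 = 0
Syndrome = 0100
Column 2 of H equals this syndrome → error at bit 2 (1-indexed).
Flip bit 2: 001100110101111 → 011100110101111
Extract data bits at positions {3,5,6,7,9,10,11,12,13,14,15}: 10010101111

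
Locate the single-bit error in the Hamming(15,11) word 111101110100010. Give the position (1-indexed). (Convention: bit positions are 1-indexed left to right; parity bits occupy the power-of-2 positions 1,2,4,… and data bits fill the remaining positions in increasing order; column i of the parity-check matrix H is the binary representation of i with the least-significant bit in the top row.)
Syndrome s = H · r^T (mod 2), r = 111101110100010:
  s[0] = (101010101010101)·(111101110100010) mod 2 = 1+0+1+0+0+0+1+0+0+0+0+0+0+0+0 mod 2 = 1
  s[1] = (011001100110011)·(111101110100010) mod 2 = 0+1+1+0+0+1+1+0+0+1+0+0+0+1+0 mod 2 = 0
  s[2] = (000111100001111)·(111101110100010) mod 2 = 0+0+0+1+0+1+1+0+0+0+0+0+0+1+0 mod 2 = 0
  s[3] = (000000011111111)·(111101110100010) mod 2 = 0+0+0+0+0+0+0+1+0+1+0+0+0+1+0 mod 2 = 1
Syndrome = 1001
Column i of H is the binary representation of i, so the syndrome is the binary index of the flipped bit.
Read s = 1001 with s[0] as LSB: 1·2^0 + 0·2^1 + 0·2^2 + 1·2^3 = 9.
Error is at bit position 9.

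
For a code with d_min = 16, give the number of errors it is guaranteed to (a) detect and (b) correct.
(a) Detection requires d_min ≥ e+1, so e ≤ d_min − 1 = 15.
(b) Correction requires d_min ≥ 2t+1, so t ≤ ⌊(d_min − 1)/2⌋ = ⌊15/2⌋ = 7.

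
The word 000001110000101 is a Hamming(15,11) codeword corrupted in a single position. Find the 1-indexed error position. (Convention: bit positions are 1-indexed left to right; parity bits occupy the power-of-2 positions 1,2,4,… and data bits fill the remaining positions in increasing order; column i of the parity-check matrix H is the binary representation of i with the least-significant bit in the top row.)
Syndrome s = H · r^T (mod 2), r = 000001110000101:
  s[0] = (101010101010101)·(000001110000101) mod 2 = 0+0+0+0+0+0+1+0+0+0+0+0+1+0+1 mod 2 = 1
  s[1] = (011001100110011)·(000001110000101) mod 2 = 0+0+0+0+0+1+1+0+0+0+0+0+0+0+1 mod 2 = 1
  s[2] = (000111100001111)·(000001110000101) mod 2 = 0+0+0+0+0+1+1+0+0+0+0+0+1+0+1 mod 2 = 0
  s[3] = (000000011111111)·(000001110000101) mod 2 = 0+0+0+0+0+0+0+1+0+0+0+0+1+0+1 mod 2 = 1
Syndrome = 1101
Column i of H is the binary representation of i, so the syndrome is the binary index of the flipped bit.
Read s = 1101 with s[0] as LSB: 1·2^0 + 1·2^1 + 0·2^2 + 1·2^3 = 11.
Error is at bit position 11.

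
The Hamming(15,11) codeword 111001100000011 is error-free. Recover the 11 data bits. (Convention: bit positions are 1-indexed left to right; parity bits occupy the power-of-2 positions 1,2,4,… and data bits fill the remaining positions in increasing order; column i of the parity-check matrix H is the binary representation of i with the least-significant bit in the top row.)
Parity bits occupy power-of-2 positions; data bits are at positions {3,5,6,7,9,10,11,12,13,14,15} (1-indexed).
Extract: c[3]=1 c[5]=0 c[6]=1 c[7]=1 c[9]=0 c[10]=0 c[11]=0 c[12]=0 c[13]=0 c[14]=1 c[15]=1
Data = 10110000011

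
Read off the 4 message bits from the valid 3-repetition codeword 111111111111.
Split into 3-bit blocks: 111 111 111 111
Data = 1111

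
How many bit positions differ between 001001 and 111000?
XOR = 110001, count of 1s = 3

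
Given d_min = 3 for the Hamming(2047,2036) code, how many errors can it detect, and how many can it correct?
Detection only: up to d_min − 1 = 2 errors.
Correction: up to ⌊(d_min − 1)/2⌋ = ⌊2/2⌋ = 1 errors.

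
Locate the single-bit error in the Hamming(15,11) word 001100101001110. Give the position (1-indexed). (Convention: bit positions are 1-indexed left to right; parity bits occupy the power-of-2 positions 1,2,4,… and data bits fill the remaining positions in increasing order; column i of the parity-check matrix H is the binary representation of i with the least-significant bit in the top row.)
Syndrome s = H · r^T (mod 2), r = 001100101001110:
  s[0] = (101010101010101)·(001100101001110) mod 2 = 0+0+1+0+0+0+1+0+1+0+0+0+1+0+0 mod 2 = 0
  s[1] = (011001100110011)·(001100101001110) mod 2 = 0+0+1+0+0+0+1+0+0+0+0+0+0+1+0 mod 2 = 1
  s[2] = (000111100001111)·(001100101001110) mod 2 = 0+0+0+1+0+0+1+0+0+0+0+1+1+1+0 mod 2 = 1
  s[3] = (000000011111111)·(001100101001110) mod 2 = 0+0+0+0+0+0+0+0+1+0+0+1+1+1+0 mod 2 = 0
Syndrome = 0110
Column i of H is the binary representation of i, so the syndrome is the binary index of the flipped bit.
Read s = 0110 with s[0] as LSB: 0·2^0 + 1·2^1 + 1·2^2 + 0·2^3 = 6.
Error is at bit position 6.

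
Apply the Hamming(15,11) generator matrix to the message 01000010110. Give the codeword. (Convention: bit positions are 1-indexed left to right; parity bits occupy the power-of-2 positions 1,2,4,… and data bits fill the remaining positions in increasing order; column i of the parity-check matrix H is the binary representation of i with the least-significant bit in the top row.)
Codeword c = d · G (mod 2), d = 01000010110:
  c[0] = d·G[:,0] = (01000010110)·(11011010101) mod 2 = 0+1+0+0+0+0+1+0+1+0+0 mod 2 = 1
  c[1] = d·G[:,1] = (01000010110)·(10110110011) mod 2 = 0+0+0+0+0+0+1+0+0+1+0 mod 2 = 0
  c[2] = d·G[:,2] = (01000010110)·(10000000000) mod 2 = 0+0+0+0+0+0+0+0+0+0+0 mod 2 = 0
  c[3] = d·G[:,3] = (01000010110)·(01110001111) mod 2 = 0+1+0+0+0+0+0+0+1+1+0 mod 2 = 1
  c[4] = d·G[:,4] = (01000010110)·(01000000000) mod 2 = 0+1+0+0+0+0+0+0+0+0+0 mod 2 = 1
  c[5] = d·G[:,5] = (01000010110)·(00100000000) mod 2 = 0+0+0+0+0+0+0+0+0+0+0 mod 2 = 0
  c[6] = d·G[:,6] = (01000010110)·(00010000000) mod 2 = 0+0+0+0+0+0+0+0+0+0+0 mod 2 = 0
  c[7] = d·G[:,7] = (01000010110)·(00001111111) mod 2 = 0+0+0+0+0+0+1+0+1+1+0 mod 2 = 1
  c[8] = d·G[:,8] = (01000010110)·(00001000000) mod 2 = 0+0+0+0+0+0+0+0+0+0+0 mod 2 = 0
  c[9] = d·G[:,9] = (01000010110)·(00000100000) mod 2 = 0+0+0+0+0+0+0+0+0+0+0 mod 2 = 0
  c[10] = d·G[:,10] = (01000010110)·(00000010000) mod 2 = 0+0+0+0+0+0+1+0+0+0+0 mod 2 = 1
  c[11] = d·G[:,11] = (01000010110)·(00000001000) mod 2 = 0+0+0+0+0+0+0+0+0+0+0 mod 2 = 0
  c[12] = d·G[:,12] = (01000010110)·(00000000100) mod 2 = 0+0+0+0+0+0+0+0+1+0+0 mod 2 = 1
  c[13] = d·G[:,13] = (01000010110)·(00000000010) mod 2 = 0+0+0+0+0+0+0+0+0+1+0 mod 2 = 1
  c[14] = d·G[:,14] = (01000010110)·(00000000001) mod 2 = 0+0+0+0+0+0+0+0+0+0+0 mod 2 = 0
Codeword = 100110010010110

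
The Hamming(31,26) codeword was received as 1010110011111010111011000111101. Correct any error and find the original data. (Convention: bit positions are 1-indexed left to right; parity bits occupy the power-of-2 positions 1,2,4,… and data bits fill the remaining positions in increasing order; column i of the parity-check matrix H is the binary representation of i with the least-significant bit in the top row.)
Syndrome s = H · r^T (mod 2), r = 1010110011111010111011000111101:
  s[0] = (1010101010101010101010101010101)·(1010110011111010111011000111101) mod 2 = 1+0+1+0+1+0+0+0+1+0+1+0+1+0+1+0+1+0+1+0+1+0+0+0+0+0+1+0+1+0+1 mod 2 = 1
  s[1] = (0110011001100110011001100110011)·(1010110011111010111011000111101) mod 2 = 0+0+1+0+0+1+0+0+0+1+1+0+0+0+1+0+0+1+1+0+0+1+0+0+0+1+1+0+0+0+1 mod 2 = 1
  s[2] = (0001111000011110000111100001111)·(1010110011111010111011000111101) mod 2 = 0+0+0+0+1+1+0+0+0+0+0+1+1+0+1+0+0+0+0+0+1+1+0+0+0+0+0+1+1+0+1 mod 2 = 0
  s[3] = (0000000111111110000000011111111)·(1010110011111010111011000111101) mod 2 = 0+0+0+0+0+0+0+0+1+1+1+1+1+0+1+0+0+0+0+0+0+0+0+0+0+1+1+1+1+0+1 mod 2 = 1
  s[4] = (0000000000000001111111111111111)·(1010110011111010111011000111101) mod 2 = 0+0+0+0+0+0+0+0+0+0+0+0+0+0+0+0+1+1+1+0+1+1+0+0+0+1+1+1+1+0+1 mod 2 = 0
Syndrome = 11010
Column 11 of H equals this syndrome → error at bit 11 (1-indexed).
Flip bit 11: 1010110011111010111011000111101 → 1010110011011010111011000111101
Extract data bits at positions {3,5,6,7,9,10,11,12,13,14,15,17,18,19,20,21,22,23,24,25,26,27,28,29,30,31}: 11101101101111011000111101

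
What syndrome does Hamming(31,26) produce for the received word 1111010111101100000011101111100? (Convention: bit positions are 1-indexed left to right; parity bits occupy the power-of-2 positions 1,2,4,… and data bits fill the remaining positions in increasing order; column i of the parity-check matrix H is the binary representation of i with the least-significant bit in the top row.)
Syndrome s = H · r^T (mod 2), r = 1111010111101100000011101111100:
  s[0] = (1010101010101010101010101010101)·(1111010111101100000011101111100) mod 2 = 1+0+1+0+0+0+0+0+1+0+1+0+1+0+0+0+0+0+0+0+1+0+1+0+1+0+1+0+1+0+0 mod 2 = 0
  s[1] = (0110011001100110011001100110011)·(1111010111101100000011101111100) mod 2 = 0+1+1+0+0+1+0+0+0+1+1+0+0+1+0+0+0+0+0+0+0+1+1+0+0+1+1+0+0+0+0 mod 2 = 0
  s[2] = (0001111000011110000111100001111)·(1111010111101100000011101111100) mod 2 = 0+0+0+1+0+1+0+0+0+0+0+0+1+1+0+0+0+0+0+0+1+1+1+0+0+0+0+1+1+0+0 mod 2 = 1
  s[3] = (0000000111111110000000011111111)·(1111010111101100000011101111100) mod 2 = 0+0+0+0+0+0+0+1+1+1+1+0+1+1+0+0+0+0+0+0+0+0+0+0+1+1+1+1+1+0+0 mod 2 = 1
  s[4] = (0000000000000001111111111111111)·(1111010111101100000011101111100) mod 2 = 0+0+0+0+0+0+0+0+0+0+0+0+0+0+0+0+0+0+0+0+1+1+1+0+1+1+1+1+1+0+0 mod 2 = 0
Syndrome = 00110
Non-zero syndrome: error at position 12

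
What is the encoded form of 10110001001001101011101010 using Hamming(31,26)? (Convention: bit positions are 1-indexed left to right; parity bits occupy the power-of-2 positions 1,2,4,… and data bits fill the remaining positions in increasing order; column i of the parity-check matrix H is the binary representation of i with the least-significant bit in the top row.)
Codeword c = d · G (mod 2), d = 10110001001001101011101010:
  c[0] = d·G[:,0] = (10110001001001101011101010)·(11011010101101010101010101) mod 2 = 1+0+0+1+0+0+0+0+0+0+1+0+0+1+0+0+0+0+0+1+0+0+0+0+0+0 mod 2 = 1
  c[1] = d·G[:,1] = (10110001001001101011101010)·(10110110011011001100110011) mod 2 = 1+0+1+1+0+0+0+0+0+0+1+0+0+1+0+0+1+0+0+0+1+0+0+0+1+0 mod 2 = 0
  c[2] = d·G[:,2] = (10110001001001101011101010)·(10000000000000000000000000) mod 2 = 1+0+0+0+0+0+0+0+0+0+0+0+0+0+0+0+0+0+0+0+0+0+0+0+0+0 mod 2 = 1
  c[3] = d·G[:,3] = (10110001001001101011101010)·(01110001111000111100001111) mod 2 = 0+0+1+1+0+0+0+1+0+0+1+0+0+0+1+0+1+0+0+0+0+0+1+0+1+0 mod 2 = 0
  c[4] = d·G[:,4] = (10110001001001101011101010)·(01000000000000000000000000) mod 2 = 0+0+0+0+0+0+0+0+0+0+0+0+0+0+0+0+0+0+0+0+0+0+0+0+0+0 mod 2 = 0
  c[5] = d·G[:,5] = (10110001001001101011101010)·(00100000000000000000000000) mod 2 = 0+0+1+0+0+0+0+0+0+0+0+0+0+0+0+0+0+0+0+0+0+0+0+0+0+0 mod 2 = 1
  c[6] = d·G[:,6] = (10110001001001101011101010)·(00010000000000000000000000) mod 2 = 0+0+0+1+0+0+0+0+0+0+0+0+0+0+0+0+0+0+0+0+0+0+0+0+0+0 mod 2 = 1
  c[7] = d·G[:,7] = (10110001001001101011101010)·(00001111111000000011111111) mod 2 = 0+0+0+0+0+0+0+1+0+0+1+0+0+0+0+0+0+0+1+1+1+0+1+0+1+0 mod 2 = 1
  c[8] = d·G[:,8] = (10110001001001101011101010)·(00001000000000000000000000) mod 2 = 0+0+0+0+0+0+0+0+0+0+0+0+0+0+0+0+0+0+0+0+0+0+0+0+0+0 mod 2 = 0
  c[9] = d·G[:,9] = (10110001001001101011101010)·(00000100000000000000000000) mod 2 = 0+0+0+0+0+0+0+0+0+0+0+0+0+0+0+0+0+0+0+0+0+0+0+0+0+0 mod 2 = 0
  c[10] = d·G[:,10] = (10110001001001101011101010)·(00000010000000000000000000) mod 2 = 0+0+0+0+0+0+0+0+0+0+0+0+0+0+0+0+0+0+0+0+0+0+0+0+0+0 mod 2 = 0
  c[11] = d·G[:,11] = (10110001001001101011101010)·(00000001000000000000000000) mod 2 = 0+0+0+0+0+0+0+1+0+0+0+0+0+0+0+0+0+0+0+0+0+0+0+0+0+0 mod 2 = 1
  c[12] = d·G[:,12] = (10110001001001101011101010)·(00000000100000000000000000) mod 2 = 0+0+0+0+0+0+0+0+0+0+0+0+0+0+0+0+0+0+0+0+0+0+0+0+0+0 mod 2 = 0
  c[13] = d·G[:,13] = (10110001001001101011101010)·(00000000010000000000000000) mod 2 = 0+0+0+0+0+0+0+0+0+0+0+0+0+0+0+0+0+0+0+0+0+0+0+0+0+0 mod 2 = 0
  c[14] = d·G[:,14] = (10110001001001101011101010)·(00000000001000000000000000) mod 2 = 0+0+0+0+0+0+0+0+0+0+1+0+0+0+0+0+0+0+0+0+0+0+0+0+0+0 mod 2 = 1
  c[15] = d·G[:,15] = (10110001001001101011101010)·(00000000000111111111111111) mod 2 = 0+0+0+0+0+0+0+0+0+0+0+0+0+1+1+0+1+0+1+1+1+0+1+0+1+0 mod 2 = 0
  c[16] = d·G[:,16] = (10110001001001101011101010)·(00000000000100000000000000) mod 2 = 0+0+0+0+0+0+0+0+0+0+0+0+0+0+0+0+0+0+0+0+0+0+0+0+0+0 mod 2 = 0
  c[17] = d·G[:,17] = (10110001001001101011101010)·(00000000000010000000000000) mod 2 = 0+0+0+0+0+0+0+0+0+0+0+0+0+0+0+0+0+0+0+0+0+0+0+0+0+0 mod 2 = 0
  c[18] = d·G[:,18] = (10110001001001101011101010)·(00000000000001000000000000) mod 2 = 0+0+0+0+0+0+0+0+0+0+0+0+0+1+0+0+0+0+0+0+0+0+0+0+0+0 mod 2 = 1
  c[19] = d·G[:,19] = (10110001001001101011101010)·(00000000000000100000000000) mod 2 = 0+0+0+0+0+0+0+0+0+0+0+0+0+0+1+0+0+0+0+0+0+0+0+0+0+0 mod 2 = 1
  c[20] = d·G[:,20] = (10110001001001101011101010)·(00000000000000010000000000) mod 2 = 0+0+0+0+0+0+0+0+0+0+0+0+0+0+0+0+0+0+0+0+0+0+0+0+0+0 mod 2 = 0
  c[21] = d·G[:,21] = (10110001001001101011101010)·(00000000000000001000000000) mod 2 = 0+0+0+0+0+0+0+0+0+0+0+0+0+0+0+0+1+0+0+0+0+0+0+0+0+0 mod 2 = 1
  c[22] = d·G[:,22] = (10110001001001101011101010)·(00000000000000000100000000) mod 2 = 0+0+0+0+0+0+0+0+0+0+0+0+0+0+0+0+0+0+0+0+0+0+0+0+0+0 mod 2 = 0
  c[23] = d·G[:,23] = (10110001001001101011101010)·(00000000000000000010000000) mod 2 = 0+0+0+0+0+0+0+0+0+0+0+0+0+0+0+0+0+0+1+0+0+0+0+0+0+0 mod 2 = 1
  c[24] = d·G[:,24] = (10110001001001101011101010)·(00000000000000000001000000) mod 2 = 0+0+0+0+0+0+0+0+0+0+0+0+0+0+0+0+0+0+0+1+0+0+0+0+0+0 mod 2 = 1
  c[25] = d·G[:,25] = (10110001001001101011101010)·(00000000000000000000100000) mod 2 = 0+0+0+0+0+0+0+0+0+0+0+0+0+0+0+0+0+0+0+0+1+0+0+0+0+0 mod 2 = 1
  c[26] = d·G[:,26] = (10110001001001101011101010)·(00000000000000000000010000) mod 2 = 0+0+0+0+0+0+0+0+0+0+0+0+0+0+0+0+0+0+0+0+0+0+0+0+0+0 mod 2 = 0
  c[27] = d·G[:,27] = (10110001001001101011101010)·(00000000000000000000001000) mod 2 = 0+0+0+0+0+0+0+0+0+0+0+0+0+0+0+0+0+0+0+0+0+0+1+0+0+0 mod 2 = 1
  c[28] = d·G[:,28] = (10110001001001101011101010)·(00000000000000000000000100) mod 2 = 0+0+0+0+0+0+0+0+0+0+0+0+0+0+0+0+0+0+0+0+0+0+0+0+0+0 mod 2 = 0
  c[29] = d·G[:,29] = (10110001001001101011101010)·(00000000000000000000000010) mod 2 = 0+0+0+0+0+0+0+0+0+0+0+0+0+0+0+0+0+0+0+0+0+0+0+0+1+0 mod 2 = 1
  c[30] = d·G[:,30] = (10110001001001101011101010)·(00000000000000000000000001) mod 2 = 0+0+0+0+0+0+0+0+0+0+0+0+0+0+0+0+0+0+0+0+0+0+0+0+0+0 mod 2 = 0
Codeword = 1010011100010010001101011101010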